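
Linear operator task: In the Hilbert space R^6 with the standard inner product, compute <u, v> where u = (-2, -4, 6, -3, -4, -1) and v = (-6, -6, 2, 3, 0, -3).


Computing the standard inner product <u, v> = sum u_i * v_i
= -2*-6 + -4*-6 + 6*2 + -3*3 + -4*0 + -1*-3
= 12 + 24 + 12 + -9 + 0 + 3
= 42

42


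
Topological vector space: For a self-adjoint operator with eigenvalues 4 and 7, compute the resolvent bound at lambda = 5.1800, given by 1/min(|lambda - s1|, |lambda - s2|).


dist(5.1800, {4, 7}) = min(|5.1800 - 4|, |5.1800 - 7|)
= min(1.1800, 1.8200) = 1.1800
Resolvent bound = 1/1.1800 = 0.8475

0.8475


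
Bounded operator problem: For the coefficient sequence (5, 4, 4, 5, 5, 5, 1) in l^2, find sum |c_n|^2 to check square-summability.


sum |c_n|^2 = 5^2 + 4^2 + 4^2 + 5^2 + 5^2 + 5^2 + 1^2
= 25 + 16 + 16 + 25 + 25 + 25 + 1
= 133

133


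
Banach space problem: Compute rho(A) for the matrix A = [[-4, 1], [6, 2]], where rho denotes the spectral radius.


For a 2x2 matrix, eigenvalues satisfy lambda^2 - (trace)*lambda + det = 0
trace = -4 + 2 = -2
det = -4*2 - 1*6 = -14
discriminant = (-2)^2 - 4*(-14) = 60
spectral radius = max |eigenvalue| = 4.8730

4.8730


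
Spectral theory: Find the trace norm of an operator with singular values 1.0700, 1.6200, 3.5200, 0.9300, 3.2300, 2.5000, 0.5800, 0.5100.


The nuclear norm is the sum of all singular values.
||T||_1 = 1.0700 + 1.6200 + 3.5200 + 0.9300 + 3.2300 + 2.5000 + 0.5800 + 0.5100
= 13.9600

13.9600


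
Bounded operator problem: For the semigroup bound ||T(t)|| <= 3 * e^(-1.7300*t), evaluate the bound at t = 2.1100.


||T(2.1100)|| <= 3 * exp(-1.7300 * 2.1100)
= 3 * exp(-3.6503)
= 3 * 0.0260
= 0.0779

0.0779


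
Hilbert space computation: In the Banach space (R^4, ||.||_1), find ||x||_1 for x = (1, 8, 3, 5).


The l^1 norm equals the sum of absolute values of all components.
||x||_1 = 1 + 8 + 3 + 5
= 17

17.0000


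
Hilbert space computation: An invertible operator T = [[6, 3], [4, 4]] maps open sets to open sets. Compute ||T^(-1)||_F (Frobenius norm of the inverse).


det(T) = 6*4 - 3*4 = 12
T^(-1) = (1/12) * [[4, -3], [-4, 6]] = [[0.3333, -0.2500], [-0.3333, 0.5000]]
||T^(-1)||_F^2 = 0.3333^2 + (-0.2500)^2 + (-0.3333)^2 + 0.5000^2 = 0.5347
||T^(-1)||_F = sqrt(0.5347) = 0.7312

0.7312


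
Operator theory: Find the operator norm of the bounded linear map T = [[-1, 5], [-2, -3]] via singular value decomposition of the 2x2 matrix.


A^T A = [[5, 1], [1, 34]]
trace(A^T A) = 39, det(A^T A) = 169
discriminant = 39^2 - 4*169 = 845
Largest eigenvalue of A^T A = (trace + sqrt(disc))/2 = 34.0344
||T|| = sqrt(34.0344) = 5.8339

5.8339


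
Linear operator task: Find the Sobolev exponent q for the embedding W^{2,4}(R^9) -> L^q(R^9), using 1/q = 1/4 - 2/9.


Using the Sobolev embedding formula: 1/q = 1/p - k/n
1/q = 1/4 - 2/9 = 1/36
q = 1/(1/36) = 36

36.0000


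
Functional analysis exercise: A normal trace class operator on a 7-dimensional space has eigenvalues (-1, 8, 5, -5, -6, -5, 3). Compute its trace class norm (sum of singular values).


For a normal operator, singular values equal |eigenvalues|.
Trace norm = sum |lambda_i| = 1 + 8 + 5 + 5 + 6 + 5 + 3
= 33

33


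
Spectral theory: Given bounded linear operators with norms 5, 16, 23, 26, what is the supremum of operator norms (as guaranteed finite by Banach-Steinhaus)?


By the Uniform Boundedness Principle, the supremum of norms is finite.
sup_k ||T_k|| = max(5, 16, 23, 26) = 26

26


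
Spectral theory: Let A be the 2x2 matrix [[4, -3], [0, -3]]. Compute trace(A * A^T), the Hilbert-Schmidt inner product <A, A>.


trace(A * A^T) = sum of squares of all entries
= 4^2 + (-3)^2 + 0^2 + (-3)^2
= 16 + 9 + 0 + 9
= 34

34


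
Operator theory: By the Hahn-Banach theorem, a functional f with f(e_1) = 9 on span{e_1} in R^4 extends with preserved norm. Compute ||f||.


The norm of f is given by ||f|| = sup_{||x||=1} |f(x)|.
On span{e_1}, ||e_1|| = 1, so ||f|| = |f(e_1)| / ||e_1||
= |9| / 1 = 9.0000

9.0000


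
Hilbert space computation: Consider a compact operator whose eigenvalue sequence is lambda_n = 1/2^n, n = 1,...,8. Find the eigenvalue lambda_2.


The eigenvalue formula gives lambda_2 = 1/2^2
= 1/4
= 0.2500

0.2500


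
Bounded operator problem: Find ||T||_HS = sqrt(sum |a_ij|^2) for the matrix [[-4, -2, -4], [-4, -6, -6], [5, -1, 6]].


The Hilbert-Schmidt norm is sqrt(sum of squares of all entries).
Sum of squares = (-4)^2 + (-2)^2 + (-4)^2 + (-4)^2 + (-6)^2 + (-6)^2 + 5^2 + (-1)^2 + 6^2
= 16 + 4 + 16 + 16 + 36 + 36 + 25 + 1 + 36 = 186
||T||_HS = sqrt(186) = 13.6382

13.6382


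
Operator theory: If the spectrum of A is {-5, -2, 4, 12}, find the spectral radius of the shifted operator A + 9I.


Spectrum of A + 9I = {4, 7, 13, 21}
Spectral radius = max |lambda| over the shifted spectrum
= max(4, 7, 13, 21) = 21

21


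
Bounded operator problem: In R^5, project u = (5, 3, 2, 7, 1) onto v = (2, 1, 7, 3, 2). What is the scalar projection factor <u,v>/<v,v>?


Computing <u,v> = 5*2 + 3*1 + 2*7 + 7*3 + 1*2 = 50
Computing <v,v> = 2^2 + 1^2 + 7^2 + 3^2 + 2^2 = 67
Projection coefficient = 50/67 = 0.7463

0.7463


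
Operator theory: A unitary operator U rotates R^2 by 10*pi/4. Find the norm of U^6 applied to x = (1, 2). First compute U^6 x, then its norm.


U is a rotation by theta = 10*pi/4
U^6 = rotation by 6*theta = 60*pi/4 = 4*pi/4 (mod 2*pi)
cos(4*pi/4) = -1.0000, sin(4*pi/4) = 0.0000
U^6 x = (-1.0000 * 1 - 0.0000 * 2, 0.0000 * 1 + -1.0000 * 2)
= (-1.0000, -2.0000)
||U^6 x|| = sqrt((-1.0000)^2 + (-2.0000)^2) = sqrt(5.0000) = 2.2361

2.2361


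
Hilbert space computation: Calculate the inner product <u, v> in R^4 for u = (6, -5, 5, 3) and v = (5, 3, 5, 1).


Computing the standard inner product <u, v> = sum u_i * v_i
= 6*5 + -5*3 + 5*5 + 3*1
= 30 + -15 + 25 + 3
= 43

43


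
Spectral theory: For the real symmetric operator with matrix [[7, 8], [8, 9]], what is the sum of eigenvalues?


For a self-adjoint (symmetric) matrix, the eigenvalues are real.
The sum of eigenvalues equals the trace of the matrix.
trace = 7 + 9 = 16

16


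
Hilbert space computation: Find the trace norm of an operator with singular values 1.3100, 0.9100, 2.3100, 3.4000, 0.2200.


The nuclear norm is the sum of all singular values.
||T||_1 = 1.3100 + 0.9100 + 2.3100 + 3.4000 + 0.2200
= 8.1500

8.1500


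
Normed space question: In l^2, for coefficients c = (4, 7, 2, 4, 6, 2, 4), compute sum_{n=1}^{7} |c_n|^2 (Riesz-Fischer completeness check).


sum |c_n|^2 = 4^2 + 7^2 + 2^2 + 4^2 + 6^2 + 2^2 + 4^2
= 16 + 49 + 4 + 16 + 36 + 4 + 16
= 141

141


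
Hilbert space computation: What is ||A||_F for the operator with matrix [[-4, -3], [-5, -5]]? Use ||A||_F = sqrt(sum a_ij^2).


||A||_F^2 = sum a_ij^2
= (-4)^2 + (-3)^2 + (-5)^2 + (-5)^2
= 16 + 9 + 25 + 25 = 75
||A||_F = sqrt(75) = 8.6603

8.6603


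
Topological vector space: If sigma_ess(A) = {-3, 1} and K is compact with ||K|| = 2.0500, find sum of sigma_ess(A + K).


By Weyl's theorem, the essential spectrum is invariant under compact perturbations.
sigma_ess(A + K) = sigma_ess(A) = {-3, 1}
Sum = -3 + 1 = -2

-2


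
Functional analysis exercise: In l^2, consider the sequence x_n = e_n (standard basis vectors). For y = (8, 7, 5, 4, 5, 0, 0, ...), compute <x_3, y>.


x_3 = e_3 is the standard basis vector with 1 in position 3.
<x_3, y> = y_3 = 5
As n -> infinity, <x_n, y> -> 0, confirming weak convergence of (x_n) to 0.

5


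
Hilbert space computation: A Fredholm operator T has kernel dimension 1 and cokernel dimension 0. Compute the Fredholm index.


The Fredholm index is defined as ind(T) = dim(ker T) - dim(coker T)
= 1 - 0
= 1

1


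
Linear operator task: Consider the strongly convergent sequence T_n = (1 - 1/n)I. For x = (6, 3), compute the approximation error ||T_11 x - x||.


T_11 x - x = (1 - 1/11)x - x = -x/11
||x|| = sqrt(45) = 6.7082
||T_11 x - x|| = ||x||/11 = 6.7082/11 = 0.6098

0.6098


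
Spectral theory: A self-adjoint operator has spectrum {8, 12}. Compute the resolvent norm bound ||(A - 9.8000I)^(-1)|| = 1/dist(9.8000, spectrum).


dist(9.8000, {8, 12}) = min(|9.8000 - 8|, |9.8000 - 12|)
= min(1.8000, 2.2000) = 1.8000
Resolvent bound = 1/1.8000 = 0.5556

0.5556


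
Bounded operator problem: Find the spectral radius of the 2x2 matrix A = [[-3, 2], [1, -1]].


For a 2x2 matrix, eigenvalues satisfy lambda^2 - (trace)*lambda + det = 0
trace = -3 + -1 = -4
det = -3*-1 - 2*1 = 1
discriminant = (-4)^2 - 4*(1) = 12
spectral radius = max |eigenvalue| = 3.7321

3.7321


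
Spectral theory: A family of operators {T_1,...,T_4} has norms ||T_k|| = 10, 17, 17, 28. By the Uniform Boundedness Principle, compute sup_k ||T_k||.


By the Uniform Boundedness Principle, the supremum of norms is finite.
sup_k ||T_k|| = max(10, 17, 17, 28) = 28

28


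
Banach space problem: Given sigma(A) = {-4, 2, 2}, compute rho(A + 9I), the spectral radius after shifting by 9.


Spectrum of A + 9I = {5, 11, 11}
Spectral radius = max |lambda| over the shifted spectrum
= max(5, 11, 11) = 11

11


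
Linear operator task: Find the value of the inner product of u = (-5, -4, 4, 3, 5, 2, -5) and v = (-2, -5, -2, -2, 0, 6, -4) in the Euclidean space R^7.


Computing the standard inner product <u, v> = sum u_i * v_i
= -5*-2 + -4*-5 + 4*-2 + 3*-2 + 5*0 + 2*6 + -5*-4
= 10 + 20 + -8 + -6 + 0 + 12 + 20
= 48

48


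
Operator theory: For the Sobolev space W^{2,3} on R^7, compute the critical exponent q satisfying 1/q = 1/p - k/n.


Using the Sobolev embedding formula: 1/q = 1/p - k/n
1/q = 1/3 - 2/7 = 1/21
q = 1/(1/21) = 21

21.0000


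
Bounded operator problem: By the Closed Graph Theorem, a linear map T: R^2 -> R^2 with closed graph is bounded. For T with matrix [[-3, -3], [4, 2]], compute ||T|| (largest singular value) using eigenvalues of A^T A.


A^T A = [[25, 17], [17, 13]]
trace(A^T A) = 38, det(A^T A) = 36
discriminant = 38^2 - 4*36 = 1300
Largest eigenvalue of A^T A = (trace + sqrt(disc))/2 = 37.0278
||T|| = sqrt(37.0278) = 6.0850

6.0850


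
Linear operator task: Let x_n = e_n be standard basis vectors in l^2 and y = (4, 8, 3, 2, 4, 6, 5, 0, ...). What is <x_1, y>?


x_1 = e_1 is the standard basis vector with 1 in position 1.
<x_1, y> = y_1 = 4
As n -> infinity, <x_n, y> -> 0, confirming weak convergence of (x_n) to 0.

4


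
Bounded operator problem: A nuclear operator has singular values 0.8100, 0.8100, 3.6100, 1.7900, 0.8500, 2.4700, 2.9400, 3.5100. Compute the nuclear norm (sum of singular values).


The nuclear norm is the sum of all singular values.
||T||_1 = 0.8100 + 0.8100 + 3.6100 + 1.7900 + 0.8500 + 2.4700 + 2.9400 + 3.5100
= 16.7900

16.7900


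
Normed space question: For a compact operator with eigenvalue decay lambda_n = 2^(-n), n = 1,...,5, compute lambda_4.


The eigenvalue formula gives lambda_4 = 1/2^4
= 1/16
= 0.0625

0.0625


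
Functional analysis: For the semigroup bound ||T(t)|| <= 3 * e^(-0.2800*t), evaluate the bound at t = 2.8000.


||T(2.8000)|| <= 3 * exp(-0.2800 * 2.8000)
= 3 * exp(-0.7840)
= 3 * 0.4566
= 1.3697

1.3697


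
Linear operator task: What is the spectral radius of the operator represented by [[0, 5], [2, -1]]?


For a 2x2 matrix, eigenvalues satisfy lambda^2 - (trace)*lambda + det = 0
trace = 0 + -1 = -1
det = 0*-1 - 5*2 = -10
discriminant = (-1)^2 - 4*(-10) = 41
spectral radius = max |eigenvalue| = 3.7016

3.7016


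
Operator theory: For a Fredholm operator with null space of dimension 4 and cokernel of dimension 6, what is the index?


The Fredholm index is defined as ind(T) = dim(ker T) - dim(coker T)
= 4 - 6
= -2

-2


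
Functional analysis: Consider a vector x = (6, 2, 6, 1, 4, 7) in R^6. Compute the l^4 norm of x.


The l^4 norm = (sum |x_i|^4)^(1/4)
Sum of 4th powers = 1296 + 16 + 1296 + 1 + 256 + 2401 = 5266
||x||_4 = (5266)^(1/4) = 8.5186

8.5186


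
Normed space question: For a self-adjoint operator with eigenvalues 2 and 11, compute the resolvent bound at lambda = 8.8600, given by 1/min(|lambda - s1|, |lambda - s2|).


dist(8.8600, {2, 11}) = min(|8.8600 - 2|, |8.8600 - 11|)
= min(6.8600, 2.1400) = 2.1400
Resolvent bound = 1/2.1400 = 0.4673

0.4673


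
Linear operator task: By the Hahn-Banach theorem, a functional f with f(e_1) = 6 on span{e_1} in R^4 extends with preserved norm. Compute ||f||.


The norm of f is given by ||f|| = sup_{||x||=1} |f(x)|.
On span{e_1}, ||e_1|| = 1, so ||f|| = |f(e_1)| / ||e_1||
= |6| / 1 = 6.0000

6.0000


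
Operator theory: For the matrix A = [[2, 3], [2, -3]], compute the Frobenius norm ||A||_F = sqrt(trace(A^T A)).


||A||_F^2 = sum a_ij^2
= 2^2 + 3^2 + 2^2 + (-3)^2
= 4 + 9 + 4 + 9 = 26
||A||_F = sqrt(26) = 5.0990

5.0990


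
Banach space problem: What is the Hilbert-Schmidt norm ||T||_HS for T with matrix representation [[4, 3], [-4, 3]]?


The Hilbert-Schmidt norm is sqrt(sum of squares of all entries).
Sum of squares = 4^2 + 3^2 + (-4)^2 + 3^2
= 16 + 9 + 16 + 9 = 50
||T||_HS = sqrt(50) = 7.0711

7.0711


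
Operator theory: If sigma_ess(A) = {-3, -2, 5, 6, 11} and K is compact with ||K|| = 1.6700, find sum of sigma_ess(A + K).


By Weyl's theorem, the essential spectrum is invariant under compact perturbations.
sigma_ess(A + K) = sigma_ess(A) = {-3, -2, 5, 6, 11}
Sum = -3 + -2 + 5 + 6 + 11 = 17

17


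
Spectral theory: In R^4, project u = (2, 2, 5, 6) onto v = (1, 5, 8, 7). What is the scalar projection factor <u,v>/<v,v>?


Computing <u,v> = 2*1 + 2*5 + 5*8 + 6*7 = 94
Computing <v,v> = 1^2 + 5^2 + 8^2 + 7^2 = 139
Projection coefficient = 94/139 = 0.6763

0.6763


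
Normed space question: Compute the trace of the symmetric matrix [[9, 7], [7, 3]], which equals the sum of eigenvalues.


For a self-adjoint (symmetric) matrix, the eigenvalues are real.
The sum of eigenvalues equals the trace of the matrix.
trace = 9 + 3 = 12

12


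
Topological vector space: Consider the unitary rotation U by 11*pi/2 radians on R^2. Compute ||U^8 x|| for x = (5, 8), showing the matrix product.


U is a rotation by theta = 11*pi/2
U^8 = rotation by 8*theta = 88*pi/2 = 0*pi/2 (mod 2*pi)
cos(0*pi/2) = 1.0000, sin(0*pi/2) = 0.0000
U^8 x = (1.0000 * 5 - 0.0000 * 8, 0.0000 * 5 + 1.0000 * 8)
= (5.0000, 8.0000)
||U^8 x|| = sqrt(5.0000^2 + 8.0000^2) = sqrt(89.0000) = 9.4340

9.4340


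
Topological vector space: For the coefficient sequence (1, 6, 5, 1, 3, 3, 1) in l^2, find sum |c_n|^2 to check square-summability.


sum |c_n|^2 = 1^2 + 6^2 + 5^2 + 1^2 + 3^2 + 3^2 + 1^2
= 1 + 36 + 25 + 1 + 9 + 9 + 1
= 82

82


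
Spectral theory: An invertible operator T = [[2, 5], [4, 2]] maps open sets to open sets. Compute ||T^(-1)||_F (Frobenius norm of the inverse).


det(T) = 2*2 - 5*4 = -16
T^(-1) = (1/-16) * [[2, -5], [-4, 2]] = [[-0.1250, 0.3125], [0.2500, -0.1250]]
||T^(-1)||_F^2 = (-0.1250)^2 + 0.3125^2 + 0.2500^2 + (-0.1250)^2 = 0.1914
||T^(-1)||_F = sqrt(0.1914) = 0.4375

0.4375


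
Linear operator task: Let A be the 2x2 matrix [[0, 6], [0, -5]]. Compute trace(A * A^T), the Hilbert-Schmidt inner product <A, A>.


trace(A * A^T) = sum of squares of all entries
= 0^2 + 6^2 + 0^2 + (-5)^2
= 0 + 36 + 0 + 25
= 61

61


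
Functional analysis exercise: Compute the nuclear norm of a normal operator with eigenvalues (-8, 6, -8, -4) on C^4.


For a normal operator, singular values equal |eigenvalues|.
Trace norm = sum |lambda_i| = 8 + 6 + 8 + 4
= 26

26


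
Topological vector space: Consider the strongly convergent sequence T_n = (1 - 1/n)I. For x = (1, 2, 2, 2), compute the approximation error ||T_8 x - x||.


T_8 x - x = (1 - 1/8)x - x = -x/8
||x|| = sqrt(13) = 3.6056
||T_8 x - x|| = ||x||/8 = 3.6056/8 = 0.4507

0.4507


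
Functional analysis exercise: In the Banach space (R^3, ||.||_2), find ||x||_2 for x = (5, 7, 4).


The l^2 norm = (sum |x_i|^2)^(1/2)
Sum of 2th powers = 25 + 49 + 16 = 90
||x||_2 = (90)^(1/2) = 9.4868

9.4868


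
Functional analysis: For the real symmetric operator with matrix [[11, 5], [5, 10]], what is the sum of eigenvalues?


For a self-adjoint (symmetric) matrix, the eigenvalues are real.
The sum of eigenvalues equals the trace of the matrix.
trace = 11 + 10 = 21

21


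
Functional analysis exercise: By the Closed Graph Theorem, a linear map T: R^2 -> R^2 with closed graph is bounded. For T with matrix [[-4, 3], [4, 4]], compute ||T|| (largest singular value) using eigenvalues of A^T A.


A^T A = [[32, 4], [4, 25]]
trace(A^T A) = 57, det(A^T A) = 784
discriminant = 57^2 - 4*784 = 113
Largest eigenvalue of A^T A = (trace + sqrt(disc))/2 = 33.8151
||T|| = sqrt(33.8151) = 5.8151

5.8151


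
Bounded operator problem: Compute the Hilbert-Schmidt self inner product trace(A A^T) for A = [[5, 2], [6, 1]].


trace(A * A^T) = sum of squares of all entries
= 5^2 + 2^2 + 6^2 + 1^2
= 25 + 4 + 36 + 1
= 66

66


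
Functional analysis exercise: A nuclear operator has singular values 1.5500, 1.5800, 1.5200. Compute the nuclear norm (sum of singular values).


The nuclear norm is the sum of all singular values.
||T||_1 = 1.5500 + 1.5800 + 1.5200
= 4.6500

4.6500


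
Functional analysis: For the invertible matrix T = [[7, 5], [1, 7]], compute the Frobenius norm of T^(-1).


det(T) = 7*7 - 5*1 = 44
T^(-1) = (1/44) * [[7, -5], [-1, 7]] = [[0.1591, -0.1136], [-0.0227, 0.1591]]
||T^(-1)||_F^2 = 0.1591^2 + (-0.1136)^2 + (-0.0227)^2 + 0.1591^2 = 0.0640
||T^(-1)||_F = sqrt(0.0640) = 0.2531

0.2531


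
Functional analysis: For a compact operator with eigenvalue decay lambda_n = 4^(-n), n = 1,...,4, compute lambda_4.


The eigenvalue formula gives lambda_4 = 1/4^4
= 1/256
= 0.0039

0.0039


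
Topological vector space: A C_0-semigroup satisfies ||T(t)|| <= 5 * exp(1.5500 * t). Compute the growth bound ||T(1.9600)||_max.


||T(1.9600)|| <= 5 * exp(1.5500 * 1.9600)
= 5 * exp(3.0380)
= 5 * 20.8635
= 104.3174

104.3174


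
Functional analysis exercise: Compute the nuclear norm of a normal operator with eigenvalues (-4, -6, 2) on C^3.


For a normal operator, singular values equal |eigenvalues|.
Trace norm = sum |lambda_i| = 4 + 6 + 2
= 12

12


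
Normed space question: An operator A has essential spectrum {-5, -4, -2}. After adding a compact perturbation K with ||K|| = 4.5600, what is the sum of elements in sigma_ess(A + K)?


By Weyl's theorem, the essential spectrum is invariant under compact perturbations.
sigma_ess(A + K) = sigma_ess(A) = {-5, -4, -2}
Sum = -5 + -4 + -2 = -11

-11


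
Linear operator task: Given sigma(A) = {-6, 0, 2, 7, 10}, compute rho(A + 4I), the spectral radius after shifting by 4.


Spectrum of A + 4I = {-2, 4, 6, 11, 14}
Spectral radius = max |lambda| over the shifted spectrum
= max(2, 4, 6, 11, 14) = 14

14


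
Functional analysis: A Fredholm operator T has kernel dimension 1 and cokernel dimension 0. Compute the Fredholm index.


The Fredholm index is defined as ind(T) = dim(ker T) - dim(coker T)
= 1 - 0
= 1

1


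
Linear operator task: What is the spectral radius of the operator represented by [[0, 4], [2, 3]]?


For a 2x2 matrix, eigenvalues satisfy lambda^2 - (trace)*lambda + det = 0
trace = 0 + 3 = 3
det = 0*3 - 4*2 = -8
discriminant = 3^2 - 4*(-8) = 41
spectral radius = max |eigenvalue| = 4.7016

4.7016


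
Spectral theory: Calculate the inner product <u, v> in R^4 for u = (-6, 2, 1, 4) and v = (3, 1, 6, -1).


Computing the standard inner product <u, v> = sum u_i * v_i
= -6*3 + 2*1 + 1*6 + 4*-1
= -18 + 2 + 6 + -4
= -14

-14


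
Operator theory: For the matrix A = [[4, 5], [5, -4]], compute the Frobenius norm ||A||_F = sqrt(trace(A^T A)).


||A||_F^2 = sum a_ij^2
= 4^2 + 5^2 + 5^2 + (-4)^2
= 16 + 25 + 25 + 16 = 82
||A||_F = sqrt(82) = 9.0554

9.0554


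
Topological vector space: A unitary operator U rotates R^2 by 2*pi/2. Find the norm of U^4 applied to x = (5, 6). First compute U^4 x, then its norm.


U is a rotation by theta = 2*pi/2
U^4 = rotation by 4*theta = 8*pi/2 = 0*pi/2 (mod 2*pi)
cos(0*pi/2) = 1.0000, sin(0*pi/2) = 0.0000
U^4 x = (1.0000 * 5 - 0.0000 * 6, 0.0000 * 5 + 1.0000 * 6)
= (5.0000, 6.0000)
||U^4 x|| = sqrt(5.0000^2 + 6.0000^2) = sqrt(61.0000) = 7.8102

7.8102


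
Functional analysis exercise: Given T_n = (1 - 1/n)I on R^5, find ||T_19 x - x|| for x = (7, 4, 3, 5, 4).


T_19 x - x = (1 - 1/19)x - x = -x/19
||x|| = sqrt(115) = 10.7238
||T_19 x - x|| = ||x||/19 = 10.7238/19 = 0.5644

0.5644


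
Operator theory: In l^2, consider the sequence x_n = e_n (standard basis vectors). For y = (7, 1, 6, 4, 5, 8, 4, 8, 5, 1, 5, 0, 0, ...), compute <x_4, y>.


x_4 = e_4 is the standard basis vector with 1 in position 4.
<x_4, y> = y_4 = 4
As n -> infinity, <x_n, y> -> 0, confirming weak convergence of (x_n) to 0.

4


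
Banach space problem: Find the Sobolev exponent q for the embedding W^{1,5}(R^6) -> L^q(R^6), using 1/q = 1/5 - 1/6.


Using the Sobolev embedding formula: 1/q = 1/p - k/n
1/q = 1/5 - 1/6 = 1/30
q = 1/(1/30) = 30

30.0000


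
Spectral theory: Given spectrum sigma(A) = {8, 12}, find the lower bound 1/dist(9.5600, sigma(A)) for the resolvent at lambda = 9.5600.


dist(9.5600, {8, 12}) = min(|9.5600 - 8|, |9.5600 - 12|)
= min(1.5600, 2.4400) = 1.5600
Resolvent bound = 1/1.5600 = 0.6410

0.6410


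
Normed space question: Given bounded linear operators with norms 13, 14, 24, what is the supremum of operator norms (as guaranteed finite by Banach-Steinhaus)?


By the Uniform Boundedness Principle, the supremum of norms is finite.
sup_k ||T_k|| = max(13, 14, 24) = 24

24


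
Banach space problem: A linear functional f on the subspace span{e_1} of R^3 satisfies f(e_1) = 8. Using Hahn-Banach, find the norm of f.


The norm of f is given by ||f|| = sup_{||x||=1} |f(x)|.
On span{e_1}, ||e_1|| = 1, so ||f|| = |f(e_1)| / ||e_1||
= |8| / 1 = 8.0000

8.0000


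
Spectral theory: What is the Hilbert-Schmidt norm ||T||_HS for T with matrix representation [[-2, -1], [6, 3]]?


The Hilbert-Schmidt norm is sqrt(sum of squares of all entries).
Sum of squares = (-2)^2 + (-1)^2 + 6^2 + 3^2
= 4 + 1 + 36 + 9 = 50
||T||_HS = sqrt(50) = 7.0711

7.0711


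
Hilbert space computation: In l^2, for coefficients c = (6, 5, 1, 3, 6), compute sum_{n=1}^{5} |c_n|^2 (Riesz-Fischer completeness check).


sum |c_n|^2 = 6^2 + 5^2 + 1^2 + 3^2 + 6^2
= 36 + 25 + 1 + 9 + 36
= 107

107


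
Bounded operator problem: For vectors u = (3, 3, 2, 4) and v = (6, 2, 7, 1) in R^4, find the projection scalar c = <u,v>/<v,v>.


Computing <u,v> = 3*6 + 3*2 + 2*7 + 4*1 = 42
Computing <v,v> = 6^2 + 2^2 + 7^2 + 1^2 = 90
Projection coefficient = 42/90 = 0.4667

0.4667


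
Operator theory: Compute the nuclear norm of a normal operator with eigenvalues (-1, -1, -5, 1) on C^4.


For a normal operator, singular values equal |eigenvalues|.
Trace norm = sum |lambda_i| = 1 + 1 + 5 + 1
= 8

8


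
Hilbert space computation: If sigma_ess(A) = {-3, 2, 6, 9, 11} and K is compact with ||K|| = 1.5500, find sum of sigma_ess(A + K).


By Weyl's theorem, the essential spectrum is invariant under compact perturbations.
sigma_ess(A + K) = sigma_ess(A) = {-3, 2, 6, 9, 11}
Sum = -3 + 2 + 6 + 9 + 11 = 25

25


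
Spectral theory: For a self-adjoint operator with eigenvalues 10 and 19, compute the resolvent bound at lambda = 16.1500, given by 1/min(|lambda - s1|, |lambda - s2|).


dist(16.1500, {10, 19}) = min(|16.1500 - 10|, |16.1500 - 19|)
= min(6.1500, 2.8500) = 2.8500
Resolvent bound = 1/2.8500 = 0.3509

0.3509


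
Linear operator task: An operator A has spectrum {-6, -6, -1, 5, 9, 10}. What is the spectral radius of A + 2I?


Spectrum of A + 2I = {-4, -4, 1, 7, 11, 12}
Spectral radius = max |lambda| over the shifted spectrum
= max(4, 4, 1, 7, 11, 12) = 12

12


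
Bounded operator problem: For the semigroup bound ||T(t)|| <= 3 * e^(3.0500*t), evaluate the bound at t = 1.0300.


||T(1.0300)|| <= 3 * exp(3.0500 * 1.0300)
= 3 * exp(3.1415)
= 3 * 23.1385
= 69.4156

69.4156


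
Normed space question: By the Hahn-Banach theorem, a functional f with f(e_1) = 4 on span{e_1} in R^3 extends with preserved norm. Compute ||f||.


The norm of f is given by ||f|| = sup_{||x||=1} |f(x)|.
On span{e_1}, ||e_1|| = 1, so ||f|| = |f(e_1)| / ||e_1||
= |4| / 1 = 4.0000

4.0000


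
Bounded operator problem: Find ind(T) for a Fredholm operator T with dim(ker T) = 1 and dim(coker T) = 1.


The Fredholm index is defined as ind(T) = dim(ker T) - dim(coker T)
= 1 - 1
= 0

0


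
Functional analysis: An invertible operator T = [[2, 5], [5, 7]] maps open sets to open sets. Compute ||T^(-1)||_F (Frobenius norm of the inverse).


det(T) = 2*7 - 5*5 = -11
T^(-1) = (1/-11) * [[7, -5], [-5, 2]] = [[-0.6364, 0.4545], [0.4545, -0.1818]]
||T^(-1)||_F^2 = (-0.6364)^2 + 0.4545^2 + 0.4545^2 + (-0.1818)^2 = 0.8512
||T^(-1)||_F = sqrt(0.8512) = 0.9226

0.9226


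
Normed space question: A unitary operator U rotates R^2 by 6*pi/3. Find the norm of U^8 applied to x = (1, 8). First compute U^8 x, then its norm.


U is a rotation by theta = 6*pi/3
U^8 = rotation by 8*theta = 48*pi/3 = 0*pi/3 (mod 2*pi)
cos(0*pi/3) = 1.0000, sin(0*pi/3) = 0.0000
U^8 x = (1.0000 * 1 - 0.0000 * 8, 0.0000 * 1 + 1.0000 * 8)
= (1.0000, 8.0000)
||U^8 x|| = sqrt(1.0000^2 + 8.0000^2) = sqrt(65.0000) = 8.0623

8.0623


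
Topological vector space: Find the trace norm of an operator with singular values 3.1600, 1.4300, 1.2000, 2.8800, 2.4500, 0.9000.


The nuclear norm is the sum of all singular values.
||T||_1 = 3.1600 + 1.4300 + 1.2000 + 2.8800 + 2.4500 + 0.9000
= 12.0200

12.0200


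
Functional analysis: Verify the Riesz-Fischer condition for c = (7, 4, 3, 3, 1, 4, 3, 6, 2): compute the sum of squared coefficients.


sum |c_n|^2 = 7^2 + 4^2 + 3^2 + 3^2 + 1^2 + 4^2 + 3^2 + 6^2 + 2^2
= 49 + 16 + 9 + 9 + 1 + 16 + 9 + 36 + 4
= 149

149


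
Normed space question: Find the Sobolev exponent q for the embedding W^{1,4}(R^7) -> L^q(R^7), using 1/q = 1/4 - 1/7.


Using the Sobolev embedding formula: 1/q = 1/p - k/n
1/q = 1/4 - 1/7 = 3/28
q = 1/(3/28) = 28/3 = 9.3333

9.3333


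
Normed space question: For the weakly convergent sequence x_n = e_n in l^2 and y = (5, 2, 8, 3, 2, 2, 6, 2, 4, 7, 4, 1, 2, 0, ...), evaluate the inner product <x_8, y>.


x_8 = e_8 is the standard basis vector with 1 in position 8.
<x_8, y> = y_8 = 2
As n -> infinity, <x_n, y> -> 0, confirming weak convergence of (x_n) to 0.

2


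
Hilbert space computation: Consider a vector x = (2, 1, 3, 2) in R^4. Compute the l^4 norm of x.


The l^4 norm = (sum |x_i|^4)^(1/4)
Sum of 4th powers = 16 + 1 + 81 + 16 = 114
||x||_4 = (114)^(1/4) = 3.2676

3.2676


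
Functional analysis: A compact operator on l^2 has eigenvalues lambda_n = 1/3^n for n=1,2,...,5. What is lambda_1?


The eigenvalue formula gives lambda_1 = 1/3^1
= 1/3
= 0.3333

0.3333


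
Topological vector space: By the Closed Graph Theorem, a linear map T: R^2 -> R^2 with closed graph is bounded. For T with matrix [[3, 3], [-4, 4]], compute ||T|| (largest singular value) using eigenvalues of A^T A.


A^T A = [[25, -7], [-7, 25]]
trace(A^T A) = 50, det(A^T A) = 576
discriminant = 50^2 - 4*576 = 196
Largest eigenvalue of A^T A = (trace + sqrt(disc))/2 = 32.0000
||T|| = sqrt(32.0000) = 5.6569

5.6569


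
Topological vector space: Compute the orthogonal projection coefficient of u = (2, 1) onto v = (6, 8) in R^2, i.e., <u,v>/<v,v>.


Computing <u,v> = 2*6 + 1*8 = 20
Computing <v,v> = 6^2 + 8^2 = 100
Projection coefficient = 20/100 = 0.2000

0.2000


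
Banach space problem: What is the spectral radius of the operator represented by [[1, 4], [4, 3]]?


For a 2x2 matrix, eigenvalues satisfy lambda^2 - (trace)*lambda + det = 0
trace = 1 + 3 = 4
det = 1*3 - 4*4 = -13
discriminant = 4^2 - 4*(-13) = 68
spectral radius = max |eigenvalue| = 6.1231

6.1231


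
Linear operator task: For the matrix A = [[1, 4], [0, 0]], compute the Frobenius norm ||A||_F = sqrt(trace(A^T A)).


||A||_F^2 = sum a_ij^2
= 1^2 + 4^2 + 0^2 + 0^2
= 1 + 16 + 0 + 0 = 17
||A||_F = sqrt(17) = 4.1231

4.1231


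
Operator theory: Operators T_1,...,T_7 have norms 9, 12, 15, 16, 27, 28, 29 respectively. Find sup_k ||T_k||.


By the Uniform Boundedness Principle, the supremum of norms is finite.
sup_k ||T_k|| = max(9, 12, 15, 16, 27, 28, 29) = 29

29


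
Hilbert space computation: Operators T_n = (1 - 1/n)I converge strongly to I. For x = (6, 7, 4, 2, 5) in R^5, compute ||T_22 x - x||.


T_22 x - x = (1 - 1/22)x - x = -x/22
||x|| = sqrt(130) = 11.4018
||T_22 x - x|| = ||x||/22 = 11.4018/22 = 0.5183

0.5183


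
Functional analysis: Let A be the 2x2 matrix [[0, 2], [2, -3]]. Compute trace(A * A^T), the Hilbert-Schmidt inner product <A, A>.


trace(A * A^T) = sum of squares of all entries
= 0^2 + 2^2 + 2^2 + (-3)^2
= 0 + 4 + 4 + 9
= 17

17


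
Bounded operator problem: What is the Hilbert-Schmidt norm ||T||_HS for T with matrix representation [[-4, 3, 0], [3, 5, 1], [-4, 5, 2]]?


The Hilbert-Schmidt norm is sqrt(sum of squares of all entries).
Sum of squares = (-4)^2 + 3^2 + 0^2 + 3^2 + 5^2 + 1^2 + (-4)^2 + 5^2 + 2^2
= 16 + 9 + 0 + 9 + 25 + 1 + 16 + 25 + 4 = 105
||T||_HS = sqrt(105) = 10.2470

10.2470


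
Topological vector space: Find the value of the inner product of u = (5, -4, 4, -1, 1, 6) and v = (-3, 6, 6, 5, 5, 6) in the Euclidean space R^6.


Computing the standard inner product <u, v> = sum u_i * v_i
= 5*-3 + -4*6 + 4*6 + -1*5 + 1*5 + 6*6
= -15 + -24 + 24 + -5 + 5 + 36
= 21

21


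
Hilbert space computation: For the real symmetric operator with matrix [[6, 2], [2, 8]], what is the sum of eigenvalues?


For a self-adjoint (symmetric) matrix, the eigenvalues are real.
The sum of eigenvalues equals the trace of the matrix.
trace = 6 + 8 = 14

14


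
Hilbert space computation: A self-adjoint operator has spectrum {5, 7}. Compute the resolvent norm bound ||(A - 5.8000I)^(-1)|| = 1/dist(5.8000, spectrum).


dist(5.8000, {5, 7}) = min(|5.8000 - 5|, |5.8000 - 7|)
= min(0.8000, 1.2000) = 0.8000
Resolvent bound = 1/0.8000 = 1.2500

1.2500


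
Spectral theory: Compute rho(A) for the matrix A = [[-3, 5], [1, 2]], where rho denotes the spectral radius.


For a 2x2 matrix, eigenvalues satisfy lambda^2 - (trace)*lambda + det = 0
trace = -3 + 2 = -1
det = -3*2 - 5*1 = -11
discriminant = (-1)^2 - 4*(-11) = 45
spectral radius = max |eigenvalue| = 3.8541

3.8541


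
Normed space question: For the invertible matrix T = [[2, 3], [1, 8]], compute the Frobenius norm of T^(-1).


det(T) = 2*8 - 3*1 = 13
T^(-1) = (1/13) * [[8, -3], [-1, 2]] = [[0.6154, -0.2308], [-0.0769, 0.1538]]
||T^(-1)||_F^2 = 0.6154^2 + (-0.2308)^2 + (-0.0769)^2 + 0.1538^2 = 0.4615
||T^(-1)||_F = sqrt(0.4615) = 0.6794

0.6794


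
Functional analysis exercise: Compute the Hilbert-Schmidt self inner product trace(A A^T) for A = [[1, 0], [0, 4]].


trace(A * A^T) = sum of squares of all entries
= 1^2 + 0^2 + 0^2 + 4^2
= 1 + 0 + 0 + 16
= 17

17


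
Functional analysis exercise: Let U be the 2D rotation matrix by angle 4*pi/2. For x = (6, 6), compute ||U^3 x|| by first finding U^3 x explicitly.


U is a rotation by theta = 4*pi/2
U^3 = rotation by 3*theta = 12*pi/2 = 0*pi/2 (mod 2*pi)
cos(0*pi/2) = 1.0000, sin(0*pi/2) = 0.0000
U^3 x = (1.0000 * 6 - 0.0000 * 6, 0.0000 * 6 + 1.0000 * 6)
= (6.0000, 6.0000)
||U^3 x|| = sqrt(6.0000^2 + 6.0000^2) = sqrt(72.0000) = 8.4853

8.4853


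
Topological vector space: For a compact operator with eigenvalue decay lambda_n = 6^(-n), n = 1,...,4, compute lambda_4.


The eigenvalue formula gives lambda_4 = 1/6^4
= 1/1296
= 7.7160e-04

7.7160e-04


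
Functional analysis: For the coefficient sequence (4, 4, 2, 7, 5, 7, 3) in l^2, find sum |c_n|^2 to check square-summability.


sum |c_n|^2 = 4^2 + 4^2 + 2^2 + 7^2 + 5^2 + 7^2 + 3^2
= 16 + 16 + 4 + 49 + 25 + 49 + 9
= 168

168


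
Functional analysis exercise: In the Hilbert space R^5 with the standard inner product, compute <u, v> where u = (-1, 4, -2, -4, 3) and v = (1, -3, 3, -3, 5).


Computing the standard inner product <u, v> = sum u_i * v_i
= -1*1 + 4*-3 + -2*3 + -4*-3 + 3*5
= -1 + -12 + -6 + 12 + 15
= 8

8


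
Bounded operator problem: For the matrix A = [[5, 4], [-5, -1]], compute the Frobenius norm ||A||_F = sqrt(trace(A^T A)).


||A||_F^2 = sum a_ij^2
= 5^2 + 4^2 + (-5)^2 + (-1)^2
= 25 + 16 + 25 + 1 = 67
||A||_F = sqrt(67) = 8.1854

8.1854


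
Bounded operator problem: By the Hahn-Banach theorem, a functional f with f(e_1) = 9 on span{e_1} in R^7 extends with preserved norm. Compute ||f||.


The norm of f is given by ||f|| = sup_{||x||=1} |f(x)|.
On span{e_1}, ||e_1|| = 1, so ||f|| = |f(e_1)| / ||e_1||
= |9| / 1 = 9.0000

9.0000


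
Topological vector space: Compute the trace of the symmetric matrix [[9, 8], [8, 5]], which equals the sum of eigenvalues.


For a self-adjoint (symmetric) matrix, the eigenvalues are real.
The sum of eigenvalues equals the trace of the matrix.
trace = 9 + 5 = 14

14


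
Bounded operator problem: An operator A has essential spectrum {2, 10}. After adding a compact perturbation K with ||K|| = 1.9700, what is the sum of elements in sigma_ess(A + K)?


By Weyl's theorem, the essential spectrum is invariant under compact perturbations.
sigma_ess(A + K) = sigma_ess(A) = {2, 10}
Sum = 2 + 10 = 12

12


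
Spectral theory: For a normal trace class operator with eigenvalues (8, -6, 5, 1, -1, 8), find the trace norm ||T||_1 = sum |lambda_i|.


For a normal operator, singular values equal |eigenvalues|.
Trace norm = sum |lambda_i| = 8 + 6 + 5 + 1 + 1 + 8
= 29

29


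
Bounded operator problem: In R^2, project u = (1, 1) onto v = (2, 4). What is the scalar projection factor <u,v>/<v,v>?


Computing <u,v> = 1*2 + 1*4 = 6
Computing <v,v> = 2^2 + 4^2 = 20
Projection coefficient = 6/20 = 0.3000

0.3000


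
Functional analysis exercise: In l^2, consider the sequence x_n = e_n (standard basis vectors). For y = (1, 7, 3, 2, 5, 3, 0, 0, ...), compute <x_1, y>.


x_1 = e_1 is the standard basis vector with 1 in position 1.
<x_1, y> = y_1 = 1
As n -> infinity, <x_n, y> -> 0, confirming weak convergence of (x_n) to 0.

1


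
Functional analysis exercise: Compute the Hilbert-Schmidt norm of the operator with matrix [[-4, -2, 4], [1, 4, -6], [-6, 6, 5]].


The Hilbert-Schmidt norm is sqrt(sum of squares of all entries).
Sum of squares = (-4)^2 + (-2)^2 + 4^2 + 1^2 + 4^2 + (-6)^2 + (-6)^2 + 6^2 + 5^2
= 16 + 4 + 16 + 1 + 16 + 36 + 36 + 36 + 25 = 186
||T||_HS = sqrt(186) = 13.6382

13.6382


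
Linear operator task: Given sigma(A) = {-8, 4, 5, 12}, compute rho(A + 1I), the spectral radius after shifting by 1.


Spectrum of A + 1I = {-7, 5, 6, 13}
Spectral radius = max |lambda| over the shifted spectrum
= max(7, 5, 6, 13) = 13

13


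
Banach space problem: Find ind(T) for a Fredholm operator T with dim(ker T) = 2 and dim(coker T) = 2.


The Fredholm index is defined as ind(T) = dim(ker T) - dim(coker T)
= 2 - 2
= 0

0


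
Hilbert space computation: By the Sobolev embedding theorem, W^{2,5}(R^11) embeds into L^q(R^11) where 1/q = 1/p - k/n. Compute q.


Using the Sobolev embedding formula: 1/q = 1/p - k/n
1/q = 1/5 - 2/11 = 1/55
q = 1/(1/55) = 55

55.0000


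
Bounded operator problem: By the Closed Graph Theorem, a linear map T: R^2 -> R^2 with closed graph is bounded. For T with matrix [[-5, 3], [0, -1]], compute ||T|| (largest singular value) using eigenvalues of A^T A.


A^T A = [[25, -15], [-15, 10]]
trace(A^T A) = 35, det(A^T A) = 25
discriminant = 35^2 - 4*25 = 1125
Largest eigenvalue of A^T A = (trace + sqrt(disc))/2 = 34.2705
||T|| = sqrt(34.2705) = 5.8541

5.8541


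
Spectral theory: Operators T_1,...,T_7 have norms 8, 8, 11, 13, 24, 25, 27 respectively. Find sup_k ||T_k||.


By the Uniform Boundedness Principle, the supremum of norms is finite.
sup_k ||T_k|| = max(8, 8, 11, 13, 24, 25, 27) = 27

27


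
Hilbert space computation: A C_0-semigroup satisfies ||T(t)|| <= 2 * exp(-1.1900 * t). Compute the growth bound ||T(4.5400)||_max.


||T(4.5400)|| <= 2 * exp(-1.1900 * 4.5400)
= 2 * exp(-5.4026)
= 2 * 0.0045
= 0.0090

0.0090


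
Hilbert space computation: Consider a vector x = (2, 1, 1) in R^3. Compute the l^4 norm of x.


The l^4 norm = (sum |x_i|^4)^(1/4)
Sum of 4th powers = 16 + 1 + 1 = 18
||x||_4 = (18)^(1/4) = 2.0598

2.0598


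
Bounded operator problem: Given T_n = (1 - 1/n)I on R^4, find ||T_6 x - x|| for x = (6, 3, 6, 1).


T_6 x - x = (1 - 1/6)x - x = -x/6
||x|| = sqrt(82) = 9.0554
||T_6 x - x|| = ||x||/6 = 9.0554/6 = 1.5092

1.5092


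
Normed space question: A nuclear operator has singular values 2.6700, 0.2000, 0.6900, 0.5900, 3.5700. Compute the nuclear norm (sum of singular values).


The nuclear norm is the sum of all singular values.
||T||_1 = 2.6700 + 0.2000 + 0.6900 + 0.5900 + 3.5700
= 7.7200

7.7200


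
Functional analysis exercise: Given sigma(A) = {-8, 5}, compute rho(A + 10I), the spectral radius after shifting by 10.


Spectrum of A + 10I = {2, 15}
Spectral radius = max |lambda| over the shifted spectrum
= max(2, 15) = 15

15


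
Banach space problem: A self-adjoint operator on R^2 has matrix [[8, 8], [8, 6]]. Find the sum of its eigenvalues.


For a self-adjoint (symmetric) matrix, the eigenvalues are real.
The sum of eigenvalues equals the trace of the matrix.
trace = 8 + 6 = 14

14


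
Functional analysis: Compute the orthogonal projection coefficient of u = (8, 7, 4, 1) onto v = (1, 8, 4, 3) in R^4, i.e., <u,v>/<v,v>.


Computing <u,v> = 8*1 + 7*8 + 4*4 + 1*3 = 83
Computing <v,v> = 1^2 + 8^2 + 4^2 + 3^2 = 90
Projection coefficient = 83/90 = 0.9222

0.9222


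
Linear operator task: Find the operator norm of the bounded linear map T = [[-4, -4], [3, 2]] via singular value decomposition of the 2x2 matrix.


A^T A = [[25, 22], [22, 20]]
trace(A^T A) = 45, det(A^T A) = 16
discriminant = 45^2 - 4*16 = 1961
Largest eigenvalue of A^T A = (trace + sqrt(disc))/2 = 44.6416
||T|| = sqrt(44.6416) = 6.6814

6.6814


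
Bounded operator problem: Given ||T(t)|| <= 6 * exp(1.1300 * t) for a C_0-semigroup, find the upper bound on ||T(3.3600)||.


||T(3.3600)|| <= 6 * exp(1.1300 * 3.3600)
= 6 * exp(3.7968)
= 6 * 44.5584
= 267.3502

267.3502


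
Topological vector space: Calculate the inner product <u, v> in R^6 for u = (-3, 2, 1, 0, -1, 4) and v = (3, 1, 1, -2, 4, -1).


Computing the standard inner product <u, v> = sum u_i * v_i
= -3*3 + 2*1 + 1*1 + 0*-2 + -1*4 + 4*-1
= -9 + 2 + 1 + 0 + -4 + -4
= -14

-14


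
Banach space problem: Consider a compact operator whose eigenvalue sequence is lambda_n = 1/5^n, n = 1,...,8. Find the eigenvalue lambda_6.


The eigenvalue formula gives lambda_6 = 1/5^6
= 1/15625
= 6.4000e-05

6.4000e-05


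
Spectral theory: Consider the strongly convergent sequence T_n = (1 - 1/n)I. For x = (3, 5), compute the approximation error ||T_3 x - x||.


T_3 x - x = (1 - 1/3)x - x = -x/3
||x|| = sqrt(34) = 5.8310
||T_3 x - x|| = ||x||/3 = 5.8310/3 = 1.9437

1.9437


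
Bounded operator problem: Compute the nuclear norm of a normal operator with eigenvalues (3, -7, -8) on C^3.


For a normal operator, singular values equal |eigenvalues|.
Trace norm = sum |lambda_i| = 3 + 7 + 8
= 18

18


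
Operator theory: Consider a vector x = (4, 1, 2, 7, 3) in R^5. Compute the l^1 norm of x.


The l^1 norm equals the sum of absolute values of all components.
||x||_1 = 4 + 1 + 2 + 7 + 3
= 17

17.0000


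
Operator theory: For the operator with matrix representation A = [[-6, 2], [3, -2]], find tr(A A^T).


trace(A * A^T) = sum of squares of all entries
= (-6)^2 + 2^2 + 3^2 + (-2)^2
= 36 + 4 + 9 + 4
= 53

53


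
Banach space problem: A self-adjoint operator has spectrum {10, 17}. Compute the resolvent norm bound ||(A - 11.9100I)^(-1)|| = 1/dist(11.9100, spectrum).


dist(11.9100, {10, 17}) = min(|11.9100 - 10|, |11.9100 - 17|)
= min(1.9100, 5.0900) = 1.9100
Resolvent bound = 1/1.9100 = 0.5236

0.5236
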